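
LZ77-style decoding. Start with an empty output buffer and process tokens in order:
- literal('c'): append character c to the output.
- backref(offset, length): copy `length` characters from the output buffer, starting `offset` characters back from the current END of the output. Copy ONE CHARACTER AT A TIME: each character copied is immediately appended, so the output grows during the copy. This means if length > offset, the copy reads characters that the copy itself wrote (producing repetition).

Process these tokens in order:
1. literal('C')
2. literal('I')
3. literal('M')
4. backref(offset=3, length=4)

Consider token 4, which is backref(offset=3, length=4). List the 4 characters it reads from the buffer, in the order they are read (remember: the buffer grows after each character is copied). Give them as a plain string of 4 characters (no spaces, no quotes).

Answer: CIMC

Derivation:
Token 1: literal('C'). Output: "C"
Token 2: literal('I'). Output: "CI"
Token 3: literal('M'). Output: "CIM"
Token 4: backref(off=3, len=4). Buffer before: "CIM" (len 3)
  byte 1: read out[0]='C', append. Buffer now: "CIMC"
  byte 2: read out[1]='I', append. Buffer now: "CIMCI"
  byte 3: read out[2]='M', append. Buffer now: "CIMCIM"
  byte 4: read out[3]='C', append. Buffer now: "CIMCIMC"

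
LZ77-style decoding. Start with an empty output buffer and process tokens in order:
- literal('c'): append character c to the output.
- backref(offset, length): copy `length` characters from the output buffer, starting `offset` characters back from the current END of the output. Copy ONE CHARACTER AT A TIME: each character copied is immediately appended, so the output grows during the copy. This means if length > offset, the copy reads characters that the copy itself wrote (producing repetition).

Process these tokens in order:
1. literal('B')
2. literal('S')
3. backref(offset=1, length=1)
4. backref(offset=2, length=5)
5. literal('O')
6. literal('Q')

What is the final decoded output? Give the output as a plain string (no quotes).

Token 1: literal('B'). Output: "B"
Token 2: literal('S'). Output: "BS"
Token 3: backref(off=1, len=1). Copied 'S' from pos 1. Output: "BSS"
Token 4: backref(off=2, len=5) (overlapping!). Copied 'SSSSS' from pos 1. Output: "BSSSSSSS"
Token 5: literal('O'). Output: "BSSSSSSSO"
Token 6: literal('Q'). Output: "BSSSSSSSOQ"

Answer: BSSSSSSSOQ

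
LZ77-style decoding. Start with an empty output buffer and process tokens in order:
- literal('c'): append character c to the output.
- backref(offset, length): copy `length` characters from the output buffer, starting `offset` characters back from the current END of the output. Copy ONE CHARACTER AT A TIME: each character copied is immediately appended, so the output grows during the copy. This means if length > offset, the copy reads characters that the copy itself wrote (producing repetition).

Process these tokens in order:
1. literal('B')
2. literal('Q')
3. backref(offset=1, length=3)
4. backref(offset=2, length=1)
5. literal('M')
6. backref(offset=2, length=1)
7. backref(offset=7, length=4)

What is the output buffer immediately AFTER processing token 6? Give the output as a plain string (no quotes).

Token 1: literal('B'). Output: "B"
Token 2: literal('Q'). Output: "BQ"
Token 3: backref(off=1, len=3) (overlapping!). Copied 'QQQ' from pos 1. Output: "BQQQQ"
Token 4: backref(off=2, len=1). Copied 'Q' from pos 3. Output: "BQQQQQ"
Token 5: literal('M'). Output: "BQQQQQM"
Token 6: backref(off=2, len=1). Copied 'Q' from pos 5. Output: "BQQQQQMQ"

Answer: BQQQQQMQ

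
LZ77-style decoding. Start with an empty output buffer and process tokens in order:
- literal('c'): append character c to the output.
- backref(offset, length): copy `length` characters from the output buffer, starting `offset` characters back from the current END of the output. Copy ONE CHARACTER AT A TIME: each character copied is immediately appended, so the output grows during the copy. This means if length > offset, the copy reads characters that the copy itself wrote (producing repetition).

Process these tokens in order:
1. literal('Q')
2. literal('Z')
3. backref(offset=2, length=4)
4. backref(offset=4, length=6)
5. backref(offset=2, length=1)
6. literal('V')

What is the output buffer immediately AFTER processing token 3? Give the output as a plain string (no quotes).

Answer: QZQZQZ

Derivation:
Token 1: literal('Q'). Output: "Q"
Token 2: literal('Z'). Output: "QZ"
Token 3: backref(off=2, len=4) (overlapping!). Copied 'QZQZ' from pos 0. Output: "QZQZQZ"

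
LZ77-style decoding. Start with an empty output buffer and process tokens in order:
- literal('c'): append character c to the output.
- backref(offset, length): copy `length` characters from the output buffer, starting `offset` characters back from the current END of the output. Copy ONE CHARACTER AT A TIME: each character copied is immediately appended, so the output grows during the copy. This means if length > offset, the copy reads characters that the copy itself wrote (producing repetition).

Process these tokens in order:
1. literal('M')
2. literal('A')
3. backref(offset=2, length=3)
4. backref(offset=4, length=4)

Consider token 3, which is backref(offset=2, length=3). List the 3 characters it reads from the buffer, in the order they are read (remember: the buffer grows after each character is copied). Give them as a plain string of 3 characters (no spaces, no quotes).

Token 1: literal('M'). Output: "M"
Token 2: literal('A'). Output: "MA"
Token 3: backref(off=2, len=3). Buffer before: "MA" (len 2)
  byte 1: read out[0]='M', append. Buffer now: "MAM"
  byte 2: read out[1]='A', append. Buffer now: "MAMA"
  byte 3: read out[2]='M', append. Buffer now: "MAMAM"

Answer: MAM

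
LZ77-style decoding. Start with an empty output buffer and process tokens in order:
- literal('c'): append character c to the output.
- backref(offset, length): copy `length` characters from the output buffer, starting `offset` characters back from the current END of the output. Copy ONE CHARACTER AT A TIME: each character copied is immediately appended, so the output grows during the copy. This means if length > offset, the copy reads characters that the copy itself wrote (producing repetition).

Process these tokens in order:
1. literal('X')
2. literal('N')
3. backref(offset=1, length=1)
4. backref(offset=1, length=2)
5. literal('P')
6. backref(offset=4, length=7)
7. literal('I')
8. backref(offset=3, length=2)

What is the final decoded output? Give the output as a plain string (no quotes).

Answer: XNNNNPNNNPNNNINN

Derivation:
Token 1: literal('X'). Output: "X"
Token 2: literal('N'). Output: "XN"
Token 3: backref(off=1, len=1). Copied 'N' from pos 1. Output: "XNN"
Token 4: backref(off=1, len=2) (overlapping!). Copied 'NN' from pos 2. Output: "XNNNN"
Token 5: literal('P'). Output: "XNNNNP"
Token 6: backref(off=4, len=7) (overlapping!). Copied 'NNNPNNN' from pos 2. Output: "XNNNNPNNNPNNN"
Token 7: literal('I'). Output: "XNNNNPNNNPNNNI"
Token 8: backref(off=3, len=2). Copied 'NN' from pos 11. Output: "XNNNNPNNNPNNNINN"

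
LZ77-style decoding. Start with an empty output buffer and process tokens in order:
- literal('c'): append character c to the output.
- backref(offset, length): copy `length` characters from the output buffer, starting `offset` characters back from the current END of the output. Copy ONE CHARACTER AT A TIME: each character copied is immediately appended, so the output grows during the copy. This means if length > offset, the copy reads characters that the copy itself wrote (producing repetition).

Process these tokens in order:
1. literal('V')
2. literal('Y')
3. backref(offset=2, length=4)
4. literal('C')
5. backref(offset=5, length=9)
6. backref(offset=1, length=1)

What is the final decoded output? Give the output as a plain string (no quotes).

Answer: VYVYVYCVYVYCVYVYY

Derivation:
Token 1: literal('V'). Output: "V"
Token 2: literal('Y'). Output: "VY"
Token 3: backref(off=2, len=4) (overlapping!). Copied 'VYVY' from pos 0. Output: "VYVYVY"
Token 4: literal('C'). Output: "VYVYVYC"
Token 5: backref(off=5, len=9) (overlapping!). Copied 'VYVYCVYVY' from pos 2. Output: "VYVYVYCVYVYCVYVY"
Token 6: backref(off=1, len=1). Copied 'Y' from pos 15. Output: "VYVYVYCVYVYCVYVYY"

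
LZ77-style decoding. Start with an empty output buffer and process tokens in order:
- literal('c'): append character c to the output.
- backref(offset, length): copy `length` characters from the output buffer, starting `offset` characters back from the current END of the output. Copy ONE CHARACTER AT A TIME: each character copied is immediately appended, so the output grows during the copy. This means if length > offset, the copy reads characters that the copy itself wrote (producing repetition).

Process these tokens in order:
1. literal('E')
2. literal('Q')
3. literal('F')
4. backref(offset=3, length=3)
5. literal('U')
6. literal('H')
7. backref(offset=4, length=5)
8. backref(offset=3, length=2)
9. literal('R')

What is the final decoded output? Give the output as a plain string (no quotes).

Token 1: literal('E'). Output: "E"
Token 2: literal('Q'). Output: "EQ"
Token 3: literal('F'). Output: "EQF"
Token 4: backref(off=3, len=3). Copied 'EQF' from pos 0. Output: "EQFEQF"
Token 5: literal('U'). Output: "EQFEQFU"
Token 6: literal('H'). Output: "EQFEQFUH"
Token 7: backref(off=4, len=5) (overlapping!). Copied 'QFUHQ' from pos 4. Output: "EQFEQFUHQFUHQ"
Token 8: backref(off=3, len=2). Copied 'UH' from pos 10. Output: "EQFEQFUHQFUHQUH"
Token 9: literal('R'). Output: "EQFEQFUHQFUHQUHR"

Answer: EQFEQFUHQFUHQUHR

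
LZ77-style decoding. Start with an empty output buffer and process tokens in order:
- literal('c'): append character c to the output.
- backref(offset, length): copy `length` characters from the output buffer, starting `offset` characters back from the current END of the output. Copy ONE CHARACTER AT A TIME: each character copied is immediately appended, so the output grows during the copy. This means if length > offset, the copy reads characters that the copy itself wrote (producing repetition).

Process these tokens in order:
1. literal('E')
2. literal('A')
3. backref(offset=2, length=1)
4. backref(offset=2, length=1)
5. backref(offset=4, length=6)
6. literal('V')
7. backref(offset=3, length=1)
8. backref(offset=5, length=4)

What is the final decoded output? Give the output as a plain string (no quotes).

Token 1: literal('E'). Output: "E"
Token 2: literal('A'). Output: "EA"
Token 3: backref(off=2, len=1). Copied 'E' from pos 0. Output: "EAE"
Token 4: backref(off=2, len=1). Copied 'A' from pos 1. Output: "EAEA"
Token 5: backref(off=4, len=6) (overlapping!). Copied 'EAEAEA' from pos 0. Output: "EAEAEAEAEA"
Token 6: literal('V'). Output: "EAEAEAEAEAV"
Token 7: backref(off=3, len=1). Copied 'E' from pos 8. Output: "EAEAEAEAEAVE"
Token 8: backref(off=5, len=4). Copied 'AEAV' from pos 7. Output: "EAEAEAEAEAVEAEAV"

Answer: EAEAEAEAEAVEAEAV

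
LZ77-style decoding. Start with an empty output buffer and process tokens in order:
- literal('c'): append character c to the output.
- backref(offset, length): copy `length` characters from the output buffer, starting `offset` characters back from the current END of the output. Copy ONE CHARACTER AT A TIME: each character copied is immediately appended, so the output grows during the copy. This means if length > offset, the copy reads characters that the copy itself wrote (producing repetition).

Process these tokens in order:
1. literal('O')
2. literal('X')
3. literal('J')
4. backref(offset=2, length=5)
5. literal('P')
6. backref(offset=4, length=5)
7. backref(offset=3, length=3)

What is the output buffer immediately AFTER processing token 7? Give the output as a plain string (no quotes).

Token 1: literal('O'). Output: "O"
Token 2: literal('X'). Output: "OX"
Token 3: literal('J'). Output: "OXJ"
Token 4: backref(off=2, len=5) (overlapping!). Copied 'XJXJX' from pos 1. Output: "OXJXJXJX"
Token 5: literal('P'). Output: "OXJXJXJXP"
Token 6: backref(off=4, len=5) (overlapping!). Copied 'XJXPX' from pos 5. Output: "OXJXJXJXPXJXPX"
Token 7: backref(off=3, len=3). Copied 'XPX' from pos 11. Output: "OXJXJXJXPXJXPXXPX"

Answer: OXJXJXJXPXJXPXXPX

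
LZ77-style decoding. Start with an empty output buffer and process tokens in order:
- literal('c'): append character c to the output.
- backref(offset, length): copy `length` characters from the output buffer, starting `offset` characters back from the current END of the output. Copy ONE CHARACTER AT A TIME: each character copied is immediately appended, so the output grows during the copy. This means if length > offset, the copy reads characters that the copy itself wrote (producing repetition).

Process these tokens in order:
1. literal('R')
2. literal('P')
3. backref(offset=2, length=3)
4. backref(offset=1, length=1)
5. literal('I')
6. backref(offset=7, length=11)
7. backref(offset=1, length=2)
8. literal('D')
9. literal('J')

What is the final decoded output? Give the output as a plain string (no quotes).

Answer: RPRPRRIRPRPRRIRPRPPPDJ

Derivation:
Token 1: literal('R'). Output: "R"
Token 2: literal('P'). Output: "RP"
Token 3: backref(off=2, len=3) (overlapping!). Copied 'RPR' from pos 0. Output: "RPRPR"
Token 4: backref(off=1, len=1). Copied 'R' from pos 4. Output: "RPRPRR"
Token 5: literal('I'). Output: "RPRPRRI"
Token 6: backref(off=7, len=11) (overlapping!). Copied 'RPRPRRIRPRP' from pos 0. Output: "RPRPRRIRPRPRRIRPRP"
Token 7: backref(off=1, len=2) (overlapping!). Copied 'PP' from pos 17. Output: "RPRPRRIRPRPRRIRPRPPP"
Token 8: literal('D'). Output: "RPRPRRIRPRPRRIRPRPPPD"
Token 9: literal('J'). Output: "RPRPRRIRPRPRRIRPRPPPDJ"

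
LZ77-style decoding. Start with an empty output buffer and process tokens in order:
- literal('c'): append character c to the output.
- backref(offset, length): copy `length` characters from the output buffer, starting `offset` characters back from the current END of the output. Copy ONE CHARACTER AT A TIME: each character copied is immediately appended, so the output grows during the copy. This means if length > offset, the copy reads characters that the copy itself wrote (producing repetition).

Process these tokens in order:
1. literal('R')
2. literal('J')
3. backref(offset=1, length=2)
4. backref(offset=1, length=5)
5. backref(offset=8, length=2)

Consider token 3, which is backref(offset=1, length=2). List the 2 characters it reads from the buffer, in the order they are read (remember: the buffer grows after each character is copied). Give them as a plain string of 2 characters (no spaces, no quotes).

Token 1: literal('R'). Output: "R"
Token 2: literal('J'). Output: "RJ"
Token 3: backref(off=1, len=2). Buffer before: "RJ" (len 2)
  byte 1: read out[1]='J', append. Buffer now: "RJJ"
  byte 2: read out[2]='J', append. Buffer now: "RJJJ"

Answer: JJ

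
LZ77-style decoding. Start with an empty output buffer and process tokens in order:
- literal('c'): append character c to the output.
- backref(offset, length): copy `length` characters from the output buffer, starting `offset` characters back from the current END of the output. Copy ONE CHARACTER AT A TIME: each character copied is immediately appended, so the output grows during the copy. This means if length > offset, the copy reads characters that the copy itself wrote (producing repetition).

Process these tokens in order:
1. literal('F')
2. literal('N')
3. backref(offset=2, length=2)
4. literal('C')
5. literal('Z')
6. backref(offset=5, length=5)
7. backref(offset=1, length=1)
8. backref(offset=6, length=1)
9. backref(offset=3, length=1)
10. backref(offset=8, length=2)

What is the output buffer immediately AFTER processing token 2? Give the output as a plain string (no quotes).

Token 1: literal('F'). Output: "F"
Token 2: literal('N'). Output: "FN"

Answer: FN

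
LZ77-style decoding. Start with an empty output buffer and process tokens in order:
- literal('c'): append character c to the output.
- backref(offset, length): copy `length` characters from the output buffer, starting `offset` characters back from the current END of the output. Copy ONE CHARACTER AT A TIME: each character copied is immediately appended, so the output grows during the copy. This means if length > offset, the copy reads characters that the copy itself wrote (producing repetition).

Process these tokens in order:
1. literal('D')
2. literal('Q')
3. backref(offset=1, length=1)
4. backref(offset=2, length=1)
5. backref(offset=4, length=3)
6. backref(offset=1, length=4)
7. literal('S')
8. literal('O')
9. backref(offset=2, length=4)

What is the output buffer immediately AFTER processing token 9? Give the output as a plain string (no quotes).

Answer: DQQQDQQQQQQSOSOSO

Derivation:
Token 1: literal('D'). Output: "D"
Token 2: literal('Q'). Output: "DQ"
Token 3: backref(off=1, len=1). Copied 'Q' from pos 1. Output: "DQQ"
Token 4: backref(off=2, len=1). Copied 'Q' from pos 1. Output: "DQQQ"
Token 5: backref(off=4, len=3). Copied 'DQQ' from pos 0. Output: "DQQQDQQ"
Token 6: backref(off=1, len=4) (overlapping!). Copied 'QQQQ' from pos 6. Output: "DQQQDQQQQQQ"
Token 7: literal('S'). Output: "DQQQDQQQQQQS"
Token 8: literal('O'). Output: "DQQQDQQQQQQSO"
Token 9: backref(off=2, len=4) (overlapping!). Copied 'SOSO' from pos 11. Output: "DQQQDQQQQQQSOSOSO"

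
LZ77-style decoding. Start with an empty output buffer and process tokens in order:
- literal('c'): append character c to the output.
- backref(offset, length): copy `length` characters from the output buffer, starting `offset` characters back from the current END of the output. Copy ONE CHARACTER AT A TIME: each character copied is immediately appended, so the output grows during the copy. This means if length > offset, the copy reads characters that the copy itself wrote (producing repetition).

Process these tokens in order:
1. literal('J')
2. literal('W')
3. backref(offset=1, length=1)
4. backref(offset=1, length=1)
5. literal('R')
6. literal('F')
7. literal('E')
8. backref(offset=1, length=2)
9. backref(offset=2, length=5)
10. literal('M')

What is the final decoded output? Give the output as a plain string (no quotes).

Token 1: literal('J'). Output: "J"
Token 2: literal('W'). Output: "JW"
Token 3: backref(off=1, len=1). Copied 'W' from pos 1. Output: "JWW"
Token 4: backref(off=1, len=1). Copied 'W' from pos 2. Output: "JWWW"
Token 5: literal('R'). Output: "JWWWR"
Token 6: literal('F'). Output: "JWWWRF"
Token 7: literal('E'). Output: "JWWWRFE"
Token 8: backref(off=1, len=2) (overlapping!). Copied 'EE' from pos 6. Output: "JWWWRFEEE"
Token 9: backref(off=2, len=5) (overlapping!). Copied 'EEEEE' from pos 7. Output: "JWWWRFEEEEEEEE"
Token 10: literal('M'). Output: "JWWWRFEEEEEEEEM"

Answer: JWWWRFEEEEEEEEM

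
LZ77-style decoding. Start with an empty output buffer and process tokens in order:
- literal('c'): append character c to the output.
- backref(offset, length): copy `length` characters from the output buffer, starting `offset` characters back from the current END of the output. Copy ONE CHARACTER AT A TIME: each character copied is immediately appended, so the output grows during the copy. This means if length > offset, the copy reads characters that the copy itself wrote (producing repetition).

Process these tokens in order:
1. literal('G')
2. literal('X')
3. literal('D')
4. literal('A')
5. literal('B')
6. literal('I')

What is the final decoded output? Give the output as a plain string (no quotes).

Token 1: literal('G'). Output: "G"
Token 2: literal('X'). Output: "GX"
Token 3: literal('D'). Output: "GXD"
Token 4: literal('A'). Output: "GXDA"
Token 5: literal('B'). Output: "GXDAB"
Token 6: literal('I'). Output: "GXDABI"

Answer: GXDABI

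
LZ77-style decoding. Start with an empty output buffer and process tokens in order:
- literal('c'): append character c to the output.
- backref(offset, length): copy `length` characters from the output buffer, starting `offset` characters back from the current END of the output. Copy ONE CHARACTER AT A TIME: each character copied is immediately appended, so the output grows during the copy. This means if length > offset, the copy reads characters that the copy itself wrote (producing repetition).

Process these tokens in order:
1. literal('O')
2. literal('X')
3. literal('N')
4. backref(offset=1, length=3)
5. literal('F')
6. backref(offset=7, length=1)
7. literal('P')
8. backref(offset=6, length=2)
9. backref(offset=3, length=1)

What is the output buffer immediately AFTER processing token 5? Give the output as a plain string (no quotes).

Answer: OXNNNNF

Derivation:
Token 1: literal('O'). Output: "O"
Token 2: literal('X'). Output: "OX"
Token 3: literal('N'). Output: "OXN"
Token 4: backref(off=1, len=3) (overlapping!). Copied 'NNN' from pos 2. Output: "OXNNNN"
Token 5: literal('F'). Output: "OXNNNNF"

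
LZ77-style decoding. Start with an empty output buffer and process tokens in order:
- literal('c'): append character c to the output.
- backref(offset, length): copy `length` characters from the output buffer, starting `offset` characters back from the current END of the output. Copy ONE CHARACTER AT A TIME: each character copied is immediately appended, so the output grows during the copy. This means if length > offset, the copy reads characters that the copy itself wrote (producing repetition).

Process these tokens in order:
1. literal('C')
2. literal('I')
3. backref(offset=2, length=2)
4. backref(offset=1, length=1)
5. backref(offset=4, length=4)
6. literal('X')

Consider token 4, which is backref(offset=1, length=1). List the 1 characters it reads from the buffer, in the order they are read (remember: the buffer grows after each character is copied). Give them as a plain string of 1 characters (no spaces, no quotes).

Token 1: literal('C'). Output: "C"
Token 2: literal('I'). Output: "CI"
Token 3: backref(off=2, len=2). Copied 'CI' from pos 0. Output: "CICI"
Token 4: backref(off=1, len=1). Buffer before: "CICI" (len 4)
  byte 1: read out[3]='I', append. Buffer now: "CICII"

Answer: I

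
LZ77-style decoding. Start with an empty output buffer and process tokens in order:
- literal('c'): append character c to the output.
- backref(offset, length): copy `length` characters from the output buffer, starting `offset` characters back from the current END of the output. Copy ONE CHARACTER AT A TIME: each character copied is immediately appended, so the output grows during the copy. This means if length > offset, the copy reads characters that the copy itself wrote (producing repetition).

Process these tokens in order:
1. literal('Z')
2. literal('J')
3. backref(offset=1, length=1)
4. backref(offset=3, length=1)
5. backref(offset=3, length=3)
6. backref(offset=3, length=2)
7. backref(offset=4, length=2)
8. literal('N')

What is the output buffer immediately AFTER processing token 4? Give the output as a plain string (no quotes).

Answer: ZJJZ

Derivation:
Token 1: literal('Z'). Output: "Z"
Token 2: literal('J'). Output: "ZJ"
Token 3: backref(off=1, len=1). Copied 'J' from pos 1. Output: "ZJJ"
Token 4: backref(off=3, len=1). Copied 'Z' from pos 0. Output: "ZJJZ"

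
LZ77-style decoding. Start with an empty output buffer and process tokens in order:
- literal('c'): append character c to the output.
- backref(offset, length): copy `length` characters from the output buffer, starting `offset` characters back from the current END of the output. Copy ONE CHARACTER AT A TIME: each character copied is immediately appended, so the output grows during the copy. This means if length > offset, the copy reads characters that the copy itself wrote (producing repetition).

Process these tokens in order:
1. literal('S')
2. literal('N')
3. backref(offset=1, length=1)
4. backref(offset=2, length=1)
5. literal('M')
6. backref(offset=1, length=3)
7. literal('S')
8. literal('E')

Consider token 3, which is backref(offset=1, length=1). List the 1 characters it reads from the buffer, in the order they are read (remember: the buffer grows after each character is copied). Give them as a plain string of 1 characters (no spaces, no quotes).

Answer: N

Derivation:
Token 1: literal('S'). Output: "S"
Token 2: literal('N'). Output: "SN"
Token 3: backref(off=1, len=1). Buffer before: "SN" (len 2)
  byte 1: read out[1]='N', append. Buffer now: "SNN"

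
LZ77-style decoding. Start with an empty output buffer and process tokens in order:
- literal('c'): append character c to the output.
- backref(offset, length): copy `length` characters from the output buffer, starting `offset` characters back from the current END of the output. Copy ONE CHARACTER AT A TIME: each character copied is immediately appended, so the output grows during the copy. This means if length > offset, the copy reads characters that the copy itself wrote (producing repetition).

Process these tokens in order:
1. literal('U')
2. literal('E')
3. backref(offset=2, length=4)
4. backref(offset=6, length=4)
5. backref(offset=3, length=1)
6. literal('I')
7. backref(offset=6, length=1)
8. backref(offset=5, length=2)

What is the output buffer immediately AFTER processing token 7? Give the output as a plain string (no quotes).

Token 1: literal('U'). Output: "U"
Token 2: literal('E'). Output: "UE"
Token 3: backref(off=2, len=4) (overlapping!). Copied 'UEUE' from pos 0. Output: "UEUEUE"
Token 4: backref(off=6, len=4). Copied 'UEUE' from pos 0. Output: "UEUEUEUEUE"
Token 5: backref(off=3, len=1). Copied 'E' from pos 7. Output: "UEUEUEUEUEE"
Token 6: literal('I'). Output: "UEUEUEUEUEEI"
Token 7: backref(off=6, len=1). Copied 'U' from pos 6. Output: "UEUEUEUEUEEIU"

Answer: UEUEUEUEUEEIU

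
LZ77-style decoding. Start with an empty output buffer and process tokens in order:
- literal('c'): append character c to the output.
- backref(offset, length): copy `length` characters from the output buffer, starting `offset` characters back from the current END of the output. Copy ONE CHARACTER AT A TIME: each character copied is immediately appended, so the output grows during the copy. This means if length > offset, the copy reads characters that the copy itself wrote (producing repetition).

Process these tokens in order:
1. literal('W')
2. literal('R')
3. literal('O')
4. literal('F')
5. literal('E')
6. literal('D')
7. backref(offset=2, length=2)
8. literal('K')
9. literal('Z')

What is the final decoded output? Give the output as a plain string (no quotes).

Answer: WROFEDEDKZ

Derivation:
Token 1: literal('W'). Output: "W"
Token 2: literal('R'). Output: "WR"
Token 3: literal('O'). Output: "WRO"
Token 4: literal('F'). Output: "WROF"
Token 5: literal('E'). Output: "WROFE"
Token 6: literal('D'). Output: "WROFED"
Token 7: backref(off=2, len=2). Copied 'ED' from pos 4. Output: "WROFEDED"
Token 8: literal('K'). Output: "WROFEDEDK"
Token 9: literal('Z'). Output: "WROFEDEDKZ"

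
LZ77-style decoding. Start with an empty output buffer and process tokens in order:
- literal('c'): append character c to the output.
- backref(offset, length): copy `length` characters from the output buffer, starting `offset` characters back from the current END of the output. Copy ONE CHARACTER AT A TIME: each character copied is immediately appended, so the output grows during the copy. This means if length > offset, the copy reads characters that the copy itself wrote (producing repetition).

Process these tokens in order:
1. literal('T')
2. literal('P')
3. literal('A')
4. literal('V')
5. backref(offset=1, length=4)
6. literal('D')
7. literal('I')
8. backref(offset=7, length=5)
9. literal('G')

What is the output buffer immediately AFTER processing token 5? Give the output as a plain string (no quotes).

Token 1: literal('T'). Output: "T"
Token 2: literal('P'). Output: "TP"
Token 3: literal('A'). Output: "TPA"
Token 4: literal('V'). Output: "TPAV"
Token 5: backref(off=1, len=4) (overlapping!). Copied 'VVVV' from pos 3. Output: "TPAVVVVV"

Answer: TPAVVVVV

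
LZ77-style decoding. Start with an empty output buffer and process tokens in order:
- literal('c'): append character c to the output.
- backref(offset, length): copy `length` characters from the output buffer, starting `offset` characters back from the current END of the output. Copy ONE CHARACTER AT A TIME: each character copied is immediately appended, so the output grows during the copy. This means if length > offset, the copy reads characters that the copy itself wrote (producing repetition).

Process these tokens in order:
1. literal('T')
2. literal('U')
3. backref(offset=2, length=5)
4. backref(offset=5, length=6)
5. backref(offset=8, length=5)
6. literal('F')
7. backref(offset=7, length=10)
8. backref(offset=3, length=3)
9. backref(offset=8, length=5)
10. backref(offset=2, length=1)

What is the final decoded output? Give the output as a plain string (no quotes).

Answer: TUTUTUTTUTUTTUTTUTFTUTTUTFTUTTUTTFTUTU

Derivation:
Token 1: literal('T'). Output: "T"
Token 2: literal('U'). Output: "TU"
Token 3: backref(off=2, len=5) (overlapping!). Copied 'TUTUT' from pos 0. Output: "TUTUTUT"
Token 4: backref(off=5, len=6) (overlapping!). Copied 'TUTUTT' from pos 2. Output: "TUTUTUTTUTUTT"
Token 5: backref(off=8, len=5). Copied 'UTTUT' from pos 5. Output: "TUTUTUTTUTUTTUTTUT"
Token 6: literal('F'). Output: "TUTUTUTTUTUTTUTTUTF"
Token 7: backref(off=7, len=10) (overlapping!). Copied 'TUTTUTFTUT' from pos 12. Output: "TUTUTUTTUTUTTUTTUTFTUTTUTFTUT"
Token 8: backref(off=3, len=3). Copied 'TUT' from pos 26. Output: "TUTUTUTTUTUTTUTTUTFTUTTUTFTUTTUT"
Token 9: backref(off=8, len=5). Copied 'TFTUT' from pos 24. Output: "TUTUTUTTUTUTTUTTUTFTUTTUTFTUTTUTTFTUT"
Token 10: backref(off=2, len=1). Copied 'U' from pos 35. Output: "TUTUTUTTUTUTTUTTUTFTUTTUTFTUTTUTTFTUTU"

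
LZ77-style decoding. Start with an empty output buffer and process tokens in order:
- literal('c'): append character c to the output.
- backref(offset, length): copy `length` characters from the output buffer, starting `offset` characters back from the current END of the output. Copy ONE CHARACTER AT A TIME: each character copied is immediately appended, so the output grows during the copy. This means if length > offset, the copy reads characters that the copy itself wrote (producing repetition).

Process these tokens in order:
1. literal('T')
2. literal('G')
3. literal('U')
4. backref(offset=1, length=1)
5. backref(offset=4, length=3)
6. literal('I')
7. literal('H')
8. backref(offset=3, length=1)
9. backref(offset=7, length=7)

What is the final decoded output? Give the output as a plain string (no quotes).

Token 1: literal('T'). Output: "T"
Token 2: literal('G'). Output: "TG"
Token 3: literal('U'). Output: "TGU"
Token 4: backref(off=1, len=1). Copied 'U' from pos 2. Output: "TGUU"
Token 5: backref(off=4, len=3). Copied 'TGU' from pos 0. Output: "TGUUTGU"
Token 6: literal('I'). Output: "TGUUTGUI"
Token 7: literal('H'). Output: "TGUUTGUIH"
Token 8: backref(off=3, len=1). Copied 'U' from pos 6. Output: "TGUUTGUIHU"
Token 9: backref(off=7, len=7). Copied 'UTGUIHU' from pos 3. Output: "TGUUTGUIHUUTGUIHU"

Answer: TGUUTGUIHUUTGUIHU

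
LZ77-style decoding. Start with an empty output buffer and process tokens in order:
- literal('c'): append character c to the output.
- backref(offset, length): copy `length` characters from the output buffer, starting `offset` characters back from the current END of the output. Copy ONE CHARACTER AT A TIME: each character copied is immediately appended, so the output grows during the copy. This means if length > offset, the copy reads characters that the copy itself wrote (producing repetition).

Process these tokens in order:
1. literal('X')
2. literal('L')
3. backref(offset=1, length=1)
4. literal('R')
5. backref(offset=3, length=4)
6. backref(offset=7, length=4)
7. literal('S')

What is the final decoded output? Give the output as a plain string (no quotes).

Token 1: literal('X'). Output: "X"
Token 2: literal('L'). Output: "XL"
Token 3: backref(off=1, len=1). Copied 'L' from pos 1. Output: "XLL"
Token 4: literal('R'). Output: "XLLR"
Token 5: backref(off=3, len=4) (overlapping!). Copied 'LLRL' from pos 1. Output: "XLLRLLRL"
Token 6: backref(off=7, len=4). Copied 'LLRL' from pos 1. Output: "XLLRLLRLLLRL"
Token 7: literal('S'). Output: "XLLRLLRLLLRLS"

Answer: XLLRLLRLLLRLS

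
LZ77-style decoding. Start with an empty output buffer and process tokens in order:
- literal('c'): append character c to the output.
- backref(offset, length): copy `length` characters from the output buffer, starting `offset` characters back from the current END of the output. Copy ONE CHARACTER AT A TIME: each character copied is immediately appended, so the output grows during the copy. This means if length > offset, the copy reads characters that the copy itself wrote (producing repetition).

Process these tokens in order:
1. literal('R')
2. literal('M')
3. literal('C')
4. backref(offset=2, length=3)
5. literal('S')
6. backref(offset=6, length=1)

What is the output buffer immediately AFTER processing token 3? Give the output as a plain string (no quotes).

Answer: RMC

Derivation:
Token 1: literal('R'). Output: "R"
Token 2: literal('M'). Output: "RM"
Token 3: literal('C'). Output: "RMC"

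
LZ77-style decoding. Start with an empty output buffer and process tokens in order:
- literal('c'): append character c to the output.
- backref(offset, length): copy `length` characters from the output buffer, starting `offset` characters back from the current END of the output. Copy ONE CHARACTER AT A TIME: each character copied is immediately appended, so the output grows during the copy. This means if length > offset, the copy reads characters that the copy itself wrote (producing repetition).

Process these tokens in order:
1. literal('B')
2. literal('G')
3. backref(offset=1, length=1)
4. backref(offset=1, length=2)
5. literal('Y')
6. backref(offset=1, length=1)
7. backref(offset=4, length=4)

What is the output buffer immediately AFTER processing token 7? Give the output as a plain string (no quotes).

Answer: BGGGGYYGGYY

Derivation:
Token 1: literal('B'). Output: "B"
Token 2: literal('G'). Output: "BG"
Token 3: backref(off=1, len=1). Copied 'G' from pos 1. Output: "BGG"
Token 4: backref(off=1, len=2) (overlapping!). Copied 'GG' from pos 2. Output: "BGGGG"
Token 5: literal('Y'). Output: "BGGGGY"
Token 6: backref(off=1, len=1). Copied 'Y' from pos 5. Output: "BGGGGYY"
Token 7: backref(off=4, len=4). Copied 'GGYY' from pos 3. Output: "BGGGGYYGGYY"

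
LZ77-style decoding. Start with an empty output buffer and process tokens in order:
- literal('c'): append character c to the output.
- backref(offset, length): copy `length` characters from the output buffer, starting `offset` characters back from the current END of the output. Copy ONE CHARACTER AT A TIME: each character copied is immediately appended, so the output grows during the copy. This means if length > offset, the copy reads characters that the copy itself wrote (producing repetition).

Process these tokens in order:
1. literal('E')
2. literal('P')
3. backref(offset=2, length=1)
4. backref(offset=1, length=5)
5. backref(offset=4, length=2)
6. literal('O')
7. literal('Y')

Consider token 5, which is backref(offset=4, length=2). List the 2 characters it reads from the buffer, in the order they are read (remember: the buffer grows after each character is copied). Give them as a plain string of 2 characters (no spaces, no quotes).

Answer: EE

Derivation:
Token 1: literal('E'). Output: "E"
Token 2: literal('P'). Output: "EP"
Token 3: backref(off=2, len=1). Copied 'E' from pos 0. Output: "EPE"
Token 4: backref(off=1, len=5) (overlapping!). Copied 'EEEEE' from pos 2. Output: "EPEEEEEE"
Token 5: backref(off=4, len=2). Buffer before: "EPEEEEEE" (len 8)
  byte 1: read out[4]='E', append. Buffer now: "EPEEEEEEE"
  byte 2: read out[5]='E', append. Buffer now: "EPEEEEEEEE"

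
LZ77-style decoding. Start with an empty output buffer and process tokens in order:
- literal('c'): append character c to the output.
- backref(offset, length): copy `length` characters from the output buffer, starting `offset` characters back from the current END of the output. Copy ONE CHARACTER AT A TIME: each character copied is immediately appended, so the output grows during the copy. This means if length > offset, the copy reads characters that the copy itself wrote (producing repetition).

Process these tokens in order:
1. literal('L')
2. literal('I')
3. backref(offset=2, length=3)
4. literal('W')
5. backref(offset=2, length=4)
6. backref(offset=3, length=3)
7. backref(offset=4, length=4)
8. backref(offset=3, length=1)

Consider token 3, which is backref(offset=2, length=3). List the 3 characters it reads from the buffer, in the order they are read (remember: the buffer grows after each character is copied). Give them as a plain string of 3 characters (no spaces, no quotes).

Answer: LIL

Derivation:
Token 1: literal('L'). Output: "L"
Token 2: literal('I'). Output: "LI"
Token 3: backref(off=2, len=3). Buffer before: "LI" (len 2)
  byte 1: read out[0]='L', append. Buffer now: "LIL"
  byte 2: read out[1]='I', append. Buffer now: "LILI"
  byte 3: read out[2]='L', append. Buffer now: "LILIL"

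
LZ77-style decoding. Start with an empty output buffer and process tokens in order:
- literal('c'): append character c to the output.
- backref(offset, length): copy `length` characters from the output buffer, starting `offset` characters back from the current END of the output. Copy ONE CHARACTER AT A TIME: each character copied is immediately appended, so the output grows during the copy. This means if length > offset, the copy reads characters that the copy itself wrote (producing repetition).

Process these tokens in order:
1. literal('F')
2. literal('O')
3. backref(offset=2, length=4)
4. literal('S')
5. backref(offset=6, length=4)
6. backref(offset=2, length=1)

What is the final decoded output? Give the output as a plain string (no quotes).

Token 1: literal('F'). Output: "F"
Token 2: literal('O'). Output: "FO"
Token 3: backref(off=2, len=4) (overlapping!). Copied 'FOFO' from pos 0. Output: "FOFOFO"
Token 4: literal('S'). Output: "FOFOFOS"
Token 5: backref(off=6, len=4). Copied 'OFOF' from pos 1. Output: "FOFOFOSOFOF"
Token 6: backref(off=2, len=1). Copied 'O' from pos 9. Output: "FOFOFOSOFOFO"

Answer: FOFOFOSOFOFO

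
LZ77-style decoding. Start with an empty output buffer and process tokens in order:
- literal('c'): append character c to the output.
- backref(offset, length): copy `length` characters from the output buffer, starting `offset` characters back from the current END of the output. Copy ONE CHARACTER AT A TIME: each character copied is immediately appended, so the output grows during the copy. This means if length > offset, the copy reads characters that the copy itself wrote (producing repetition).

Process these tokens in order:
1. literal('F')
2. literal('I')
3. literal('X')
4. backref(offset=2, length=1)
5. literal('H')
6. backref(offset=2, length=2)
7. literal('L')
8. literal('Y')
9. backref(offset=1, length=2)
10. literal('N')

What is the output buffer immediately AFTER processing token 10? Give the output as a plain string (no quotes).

Token 1: literal('F'). Output: "F"
Token 2: literal('I'). Output: "FI"
Token 3: literal('X'). Output: "FIX"
Token 4: backref(off=2, len=1). Copied 'I' from pos 1. Output: "FIXI"
Token 5: literal('H'). Output: "FIXIH"
Token 6: backref(off=2, len=2). Copied 'IH' from pos 3. Output: "FIXIHIH"
Token 7: literal('L'). Output: "FIXIHIHL"
Token 8: literal('Y'). Output: "FIXIHIHLY"
Token 9: backref(off=1, len=2) (overlapping!). Copied 'YY' from pos 8. Output: "FIXIHIHLYYY"
Token 10: literal('N'). Output: "FIXIHIHLYYYN"

Answer: FIXIHIHLYYYN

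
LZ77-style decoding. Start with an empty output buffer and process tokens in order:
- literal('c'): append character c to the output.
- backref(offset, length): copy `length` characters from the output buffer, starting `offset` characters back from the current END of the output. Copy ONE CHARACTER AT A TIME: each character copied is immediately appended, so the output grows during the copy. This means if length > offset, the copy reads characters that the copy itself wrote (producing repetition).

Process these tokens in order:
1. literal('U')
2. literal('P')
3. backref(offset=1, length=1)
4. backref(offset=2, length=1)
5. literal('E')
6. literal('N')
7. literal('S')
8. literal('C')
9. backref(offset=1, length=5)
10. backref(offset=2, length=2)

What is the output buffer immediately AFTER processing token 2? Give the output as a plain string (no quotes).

Token 1: literal('U'). Output: "U"
Token 2: literal('P'). Output: "UP"

Answer: UP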